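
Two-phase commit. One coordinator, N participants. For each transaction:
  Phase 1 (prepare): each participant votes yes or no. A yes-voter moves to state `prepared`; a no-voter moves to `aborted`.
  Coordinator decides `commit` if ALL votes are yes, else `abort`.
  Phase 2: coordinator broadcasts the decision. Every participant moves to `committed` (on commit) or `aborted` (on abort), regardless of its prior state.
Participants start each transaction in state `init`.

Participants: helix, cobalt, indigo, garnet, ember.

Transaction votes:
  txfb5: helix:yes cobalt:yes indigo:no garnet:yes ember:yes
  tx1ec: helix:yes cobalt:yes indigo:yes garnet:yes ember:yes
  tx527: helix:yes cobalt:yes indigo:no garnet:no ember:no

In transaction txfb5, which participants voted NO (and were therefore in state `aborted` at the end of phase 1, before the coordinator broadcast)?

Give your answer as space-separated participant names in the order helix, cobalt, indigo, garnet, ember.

Txn txfb5 phase 1: helix yes -> prepared; cobalt yes -> prepared; indigo no -> aborted; garnet yes -> prepared; ember yes -> prepared

Answer: indigo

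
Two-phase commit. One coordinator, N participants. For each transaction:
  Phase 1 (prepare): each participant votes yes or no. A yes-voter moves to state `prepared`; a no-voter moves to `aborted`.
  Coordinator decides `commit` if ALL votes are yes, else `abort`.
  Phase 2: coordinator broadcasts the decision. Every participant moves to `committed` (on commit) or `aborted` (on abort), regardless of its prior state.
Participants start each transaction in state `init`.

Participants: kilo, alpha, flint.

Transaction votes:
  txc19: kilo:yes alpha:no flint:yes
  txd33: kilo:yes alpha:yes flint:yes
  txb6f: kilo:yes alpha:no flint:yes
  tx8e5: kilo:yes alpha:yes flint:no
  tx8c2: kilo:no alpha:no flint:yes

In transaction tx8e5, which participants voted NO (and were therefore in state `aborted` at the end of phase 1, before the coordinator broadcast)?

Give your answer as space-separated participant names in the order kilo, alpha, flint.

Answer: flint

Derivation:
Txn tx8e5 phase 1: kilo yes -> prepared; alpha yes -> prepared; flint no -> aborted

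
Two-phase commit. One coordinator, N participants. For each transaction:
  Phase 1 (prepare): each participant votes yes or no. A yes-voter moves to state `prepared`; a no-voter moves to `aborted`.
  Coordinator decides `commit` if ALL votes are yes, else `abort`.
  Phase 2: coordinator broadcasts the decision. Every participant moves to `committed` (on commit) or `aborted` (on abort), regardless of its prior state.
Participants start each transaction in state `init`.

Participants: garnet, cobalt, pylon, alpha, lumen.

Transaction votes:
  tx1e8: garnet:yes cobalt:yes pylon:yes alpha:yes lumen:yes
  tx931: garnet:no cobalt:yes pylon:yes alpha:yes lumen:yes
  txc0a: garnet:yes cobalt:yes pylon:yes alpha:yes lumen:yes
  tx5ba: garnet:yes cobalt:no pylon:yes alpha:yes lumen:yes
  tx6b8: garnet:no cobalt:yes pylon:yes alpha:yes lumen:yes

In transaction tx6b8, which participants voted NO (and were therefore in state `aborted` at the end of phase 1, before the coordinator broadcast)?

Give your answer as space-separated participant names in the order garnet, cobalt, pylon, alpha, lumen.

Answer: garnet

Derivation:
Txn tx6b8 phase 1: garnet no -> aborted; cobalt yes -> prepared; pylon yes -> prepared; alpha yes -> prepared; lumen yes -> prepared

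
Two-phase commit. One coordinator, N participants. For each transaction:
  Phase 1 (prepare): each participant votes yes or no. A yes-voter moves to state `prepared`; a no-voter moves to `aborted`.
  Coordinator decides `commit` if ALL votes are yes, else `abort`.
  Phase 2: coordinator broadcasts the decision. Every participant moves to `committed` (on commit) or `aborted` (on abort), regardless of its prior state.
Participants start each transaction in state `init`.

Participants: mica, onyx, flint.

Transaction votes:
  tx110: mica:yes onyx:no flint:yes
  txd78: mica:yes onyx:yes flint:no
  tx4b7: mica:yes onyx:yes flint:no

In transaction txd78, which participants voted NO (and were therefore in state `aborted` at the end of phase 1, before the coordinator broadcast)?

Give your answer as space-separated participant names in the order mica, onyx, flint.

Answer: flint

Derivation:
Txn txd78 phase 1: mica yes -> prepared; onyx yes -> prepared; flint no -> aborted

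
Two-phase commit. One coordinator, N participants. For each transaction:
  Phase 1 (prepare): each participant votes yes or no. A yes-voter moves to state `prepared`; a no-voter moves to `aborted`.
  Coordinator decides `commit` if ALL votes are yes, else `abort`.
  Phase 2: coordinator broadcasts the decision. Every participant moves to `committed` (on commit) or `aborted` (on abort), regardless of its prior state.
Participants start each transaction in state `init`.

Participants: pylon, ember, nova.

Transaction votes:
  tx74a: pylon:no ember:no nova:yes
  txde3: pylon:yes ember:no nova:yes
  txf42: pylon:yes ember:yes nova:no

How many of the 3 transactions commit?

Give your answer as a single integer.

Answer: 0

Derivation:
tx74a: no from pylon, ember -> abort (commits=0)
txde3: no from ember -> abort (commits=0)
txf42: no from nova -> abort (commits=0)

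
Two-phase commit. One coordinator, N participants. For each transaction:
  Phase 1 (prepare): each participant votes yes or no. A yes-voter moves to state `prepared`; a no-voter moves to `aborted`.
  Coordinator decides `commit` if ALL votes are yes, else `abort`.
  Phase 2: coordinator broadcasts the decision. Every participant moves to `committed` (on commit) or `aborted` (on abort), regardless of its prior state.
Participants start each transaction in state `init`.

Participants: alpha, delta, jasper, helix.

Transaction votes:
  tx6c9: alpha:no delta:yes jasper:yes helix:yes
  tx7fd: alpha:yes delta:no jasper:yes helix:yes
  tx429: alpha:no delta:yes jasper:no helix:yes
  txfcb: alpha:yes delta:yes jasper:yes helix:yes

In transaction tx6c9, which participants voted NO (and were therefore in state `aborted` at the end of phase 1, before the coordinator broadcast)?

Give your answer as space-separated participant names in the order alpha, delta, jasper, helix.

Answer: alpha

Derivation:
Txn tx6c9 phase 1: alpha no -> aborted; delta yes -> prepared; jasper yes -> prepared; helix yes -> prepared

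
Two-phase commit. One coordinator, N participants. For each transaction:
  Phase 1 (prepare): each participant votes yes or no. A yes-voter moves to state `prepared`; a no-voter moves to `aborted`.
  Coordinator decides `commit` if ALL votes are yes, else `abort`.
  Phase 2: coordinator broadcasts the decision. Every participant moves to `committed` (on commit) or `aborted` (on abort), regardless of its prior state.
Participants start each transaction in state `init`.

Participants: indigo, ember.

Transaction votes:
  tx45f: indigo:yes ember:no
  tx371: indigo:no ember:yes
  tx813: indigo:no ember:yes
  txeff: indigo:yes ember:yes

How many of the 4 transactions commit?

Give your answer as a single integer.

tx45f: no from ember -> abort (commits=0)
tx371: no from indigo -> abort (commits=0)
tx813: no from indigo -> abort (commits=0)
txeff: all yes -> commit (commits=1)

Answer: 1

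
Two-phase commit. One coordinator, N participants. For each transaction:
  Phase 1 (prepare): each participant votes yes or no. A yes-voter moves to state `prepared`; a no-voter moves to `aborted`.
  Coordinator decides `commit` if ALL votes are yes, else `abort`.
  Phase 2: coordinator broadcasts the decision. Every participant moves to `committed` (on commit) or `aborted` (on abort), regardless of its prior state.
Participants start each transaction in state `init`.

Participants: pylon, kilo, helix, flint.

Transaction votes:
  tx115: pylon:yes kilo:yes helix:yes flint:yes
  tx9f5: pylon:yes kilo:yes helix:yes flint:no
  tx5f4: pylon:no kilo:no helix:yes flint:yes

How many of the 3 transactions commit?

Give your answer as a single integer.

Answer: 1

Derivation:
tx115: all yes -> commit (commits=1)
tx9f5: no from flint -> abort (commits=1)
tx5f4: no from pylon, kilo -> abort (commits=1)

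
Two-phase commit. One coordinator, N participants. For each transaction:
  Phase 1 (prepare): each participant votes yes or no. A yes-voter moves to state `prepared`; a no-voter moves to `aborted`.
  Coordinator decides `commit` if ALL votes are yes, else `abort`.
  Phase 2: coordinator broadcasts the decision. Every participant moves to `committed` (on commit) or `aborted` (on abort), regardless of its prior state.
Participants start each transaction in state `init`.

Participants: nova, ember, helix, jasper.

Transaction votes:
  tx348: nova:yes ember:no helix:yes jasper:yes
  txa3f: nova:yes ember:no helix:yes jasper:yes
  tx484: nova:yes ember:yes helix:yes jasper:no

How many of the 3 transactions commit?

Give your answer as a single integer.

tx348: no from ember -> abort (commits=0)
txa3f: no from ember -> abort (commits=0)
tx484: no from jasper -> abort (commits=0)

Answer: 0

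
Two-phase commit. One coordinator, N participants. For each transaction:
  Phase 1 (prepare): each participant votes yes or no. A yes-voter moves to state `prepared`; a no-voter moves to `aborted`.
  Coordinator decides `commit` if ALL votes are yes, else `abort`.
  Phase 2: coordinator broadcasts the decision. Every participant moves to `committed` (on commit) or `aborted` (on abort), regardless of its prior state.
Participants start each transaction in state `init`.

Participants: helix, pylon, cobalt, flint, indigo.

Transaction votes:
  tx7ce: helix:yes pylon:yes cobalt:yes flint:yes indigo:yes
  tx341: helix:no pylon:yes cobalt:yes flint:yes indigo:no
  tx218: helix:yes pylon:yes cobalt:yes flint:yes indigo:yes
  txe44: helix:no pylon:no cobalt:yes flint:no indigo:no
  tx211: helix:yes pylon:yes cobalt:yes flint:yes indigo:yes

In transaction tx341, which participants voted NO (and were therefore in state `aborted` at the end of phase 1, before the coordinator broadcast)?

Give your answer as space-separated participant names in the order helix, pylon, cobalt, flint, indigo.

Answer: helix indigo

Derivation:
Txn tx341 phase 1: helix no -> aborted; pylon yes -> prepared; cobalt yes -> prepared; flint yes -> prepared; indigo no -> aborted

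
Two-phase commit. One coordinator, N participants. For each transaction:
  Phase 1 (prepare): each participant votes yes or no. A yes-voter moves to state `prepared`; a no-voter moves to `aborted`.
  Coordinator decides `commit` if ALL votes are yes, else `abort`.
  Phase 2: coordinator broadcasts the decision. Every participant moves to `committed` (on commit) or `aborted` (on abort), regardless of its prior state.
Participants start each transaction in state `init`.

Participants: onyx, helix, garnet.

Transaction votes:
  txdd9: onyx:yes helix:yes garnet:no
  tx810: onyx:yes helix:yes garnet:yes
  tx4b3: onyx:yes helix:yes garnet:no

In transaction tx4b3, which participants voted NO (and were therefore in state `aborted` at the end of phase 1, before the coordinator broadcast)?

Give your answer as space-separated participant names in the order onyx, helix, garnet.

Answer: garnet

Derivation:
Txn tx4b3 phase 1: onyx yes -> prepared; helix yes -> prepared; garnet no -> aborted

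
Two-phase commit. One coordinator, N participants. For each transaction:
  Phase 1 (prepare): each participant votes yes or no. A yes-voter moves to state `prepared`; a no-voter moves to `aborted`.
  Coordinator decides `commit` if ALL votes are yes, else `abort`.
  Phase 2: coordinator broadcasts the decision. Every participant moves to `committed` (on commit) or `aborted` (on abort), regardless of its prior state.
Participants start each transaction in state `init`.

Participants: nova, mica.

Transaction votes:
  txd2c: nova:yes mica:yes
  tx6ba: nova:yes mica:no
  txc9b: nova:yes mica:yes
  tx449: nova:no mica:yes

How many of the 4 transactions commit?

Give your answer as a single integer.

txd2c: all yes -> commit (commits=1)
tx6ba: no from mica -> abort (commits=1)
txc9b: all yes -> commit (commits=2)
tx449: no from nova -> abort (commits=2)

Answer: 2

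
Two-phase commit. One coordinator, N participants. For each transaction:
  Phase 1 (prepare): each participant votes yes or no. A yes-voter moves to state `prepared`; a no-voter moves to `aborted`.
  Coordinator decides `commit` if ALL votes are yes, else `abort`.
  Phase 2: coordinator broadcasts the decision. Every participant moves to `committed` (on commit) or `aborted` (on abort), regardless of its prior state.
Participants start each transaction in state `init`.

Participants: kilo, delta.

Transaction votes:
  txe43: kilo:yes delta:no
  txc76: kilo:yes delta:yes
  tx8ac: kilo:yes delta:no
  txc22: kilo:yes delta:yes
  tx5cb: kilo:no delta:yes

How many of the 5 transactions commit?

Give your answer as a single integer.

txe43: no from delta -> abort (commits=0)
txc76: all yes -> commit (commits=1)
tx8ac: no from delta -> abort (commits=1)
txc22: all yes -> commit (commits=2)
tx5cb: no from kilo -> abort (commits=2)

Answer: 2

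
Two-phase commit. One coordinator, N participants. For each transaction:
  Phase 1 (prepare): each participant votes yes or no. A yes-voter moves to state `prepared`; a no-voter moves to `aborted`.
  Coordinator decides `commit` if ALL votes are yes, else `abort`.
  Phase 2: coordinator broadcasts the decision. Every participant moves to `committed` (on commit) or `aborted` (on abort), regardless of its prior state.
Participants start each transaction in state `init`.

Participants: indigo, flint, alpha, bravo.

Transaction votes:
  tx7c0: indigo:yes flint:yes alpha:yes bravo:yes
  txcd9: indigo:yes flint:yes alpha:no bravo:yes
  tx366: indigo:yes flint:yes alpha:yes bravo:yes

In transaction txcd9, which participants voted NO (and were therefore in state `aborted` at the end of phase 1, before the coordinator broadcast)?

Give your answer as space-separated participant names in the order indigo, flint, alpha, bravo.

Answer: alpha

Derivation:
Txn txcd9 phase 1: indigo yes -> prepared; flint yes -> prepared; alpha no -> aborted; bravo yes -> prepared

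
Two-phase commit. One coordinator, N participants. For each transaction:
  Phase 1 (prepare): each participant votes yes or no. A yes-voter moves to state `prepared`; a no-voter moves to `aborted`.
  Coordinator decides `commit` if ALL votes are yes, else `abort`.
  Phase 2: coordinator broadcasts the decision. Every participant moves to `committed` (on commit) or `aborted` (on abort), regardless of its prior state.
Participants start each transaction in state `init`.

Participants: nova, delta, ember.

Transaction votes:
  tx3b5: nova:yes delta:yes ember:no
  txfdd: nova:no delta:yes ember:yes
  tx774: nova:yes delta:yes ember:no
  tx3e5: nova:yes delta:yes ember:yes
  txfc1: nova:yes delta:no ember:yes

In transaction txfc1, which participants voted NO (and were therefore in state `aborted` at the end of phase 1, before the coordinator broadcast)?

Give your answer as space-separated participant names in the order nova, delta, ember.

Answer: delta

Derivation:
Txn txfc1 phase 1: nova yes -> prepared; delta no -> aborted; ember yes -> prepared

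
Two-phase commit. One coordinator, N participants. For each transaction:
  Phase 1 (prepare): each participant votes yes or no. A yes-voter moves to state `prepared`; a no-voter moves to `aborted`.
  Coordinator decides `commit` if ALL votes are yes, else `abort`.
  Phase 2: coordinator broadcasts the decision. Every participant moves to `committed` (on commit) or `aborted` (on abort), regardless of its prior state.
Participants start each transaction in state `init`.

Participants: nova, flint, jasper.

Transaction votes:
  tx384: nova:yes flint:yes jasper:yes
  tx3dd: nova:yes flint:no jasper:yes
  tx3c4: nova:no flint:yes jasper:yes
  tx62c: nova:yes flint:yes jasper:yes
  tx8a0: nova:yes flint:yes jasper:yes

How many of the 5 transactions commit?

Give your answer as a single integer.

Answer: 3

Derivation:
tx384: all yes -> commit (commits=1)
tx3dd: no from flint -> abort (commits=1)
tx3c4: no from nova -> abort (commits=1)
tx62c: all yes -> commit (commits=2)
tx8a0: all yes -> commit (commits=3)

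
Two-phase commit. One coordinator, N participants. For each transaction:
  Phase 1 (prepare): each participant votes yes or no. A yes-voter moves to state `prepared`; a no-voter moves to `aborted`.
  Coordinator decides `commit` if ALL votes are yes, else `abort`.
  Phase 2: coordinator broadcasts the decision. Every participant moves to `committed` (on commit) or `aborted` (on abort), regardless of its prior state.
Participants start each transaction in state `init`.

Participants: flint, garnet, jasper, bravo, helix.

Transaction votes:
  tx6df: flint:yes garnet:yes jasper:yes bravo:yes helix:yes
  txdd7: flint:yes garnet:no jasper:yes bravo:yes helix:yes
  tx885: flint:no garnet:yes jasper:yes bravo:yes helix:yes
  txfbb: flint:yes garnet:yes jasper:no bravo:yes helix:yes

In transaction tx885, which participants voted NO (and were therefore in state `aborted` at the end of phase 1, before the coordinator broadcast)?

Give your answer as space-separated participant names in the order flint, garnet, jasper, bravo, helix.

Answer: flint

Derivation:
Txn tx885 phase 1: flint no -> aborted; garnet yes -> prepared; jasper yes -> prepared; bravo yes -> prepared; helix yes -> prepared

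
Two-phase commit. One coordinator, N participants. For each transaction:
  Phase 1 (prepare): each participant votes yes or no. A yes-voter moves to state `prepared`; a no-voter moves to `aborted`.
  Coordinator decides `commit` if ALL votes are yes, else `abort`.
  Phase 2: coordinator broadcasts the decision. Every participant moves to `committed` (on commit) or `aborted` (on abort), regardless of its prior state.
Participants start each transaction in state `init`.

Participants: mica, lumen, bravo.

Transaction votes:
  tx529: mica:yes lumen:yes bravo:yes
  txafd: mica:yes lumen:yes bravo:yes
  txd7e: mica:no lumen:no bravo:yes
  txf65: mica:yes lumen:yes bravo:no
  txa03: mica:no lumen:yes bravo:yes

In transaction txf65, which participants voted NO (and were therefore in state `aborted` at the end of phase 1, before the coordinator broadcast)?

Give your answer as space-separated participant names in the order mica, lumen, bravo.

Txn txf65 phase 1: mica yes -> prepared; lumen yes -> prepared; bravo no -> aborted

Answer: bravo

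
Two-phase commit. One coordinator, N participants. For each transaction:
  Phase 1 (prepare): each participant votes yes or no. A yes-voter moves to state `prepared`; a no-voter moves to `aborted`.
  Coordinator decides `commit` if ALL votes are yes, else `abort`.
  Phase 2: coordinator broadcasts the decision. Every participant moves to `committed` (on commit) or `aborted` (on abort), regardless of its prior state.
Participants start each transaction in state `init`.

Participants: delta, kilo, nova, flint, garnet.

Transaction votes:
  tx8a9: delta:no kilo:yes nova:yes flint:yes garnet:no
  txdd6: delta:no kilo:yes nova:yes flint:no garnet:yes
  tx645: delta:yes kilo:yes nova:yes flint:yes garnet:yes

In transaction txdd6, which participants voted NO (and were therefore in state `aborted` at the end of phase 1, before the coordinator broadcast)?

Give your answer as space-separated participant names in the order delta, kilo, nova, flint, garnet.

Txn txdd6 phase 1: delta no -> aborted; kilo yes -> prepared; nova yes -> prepared; flint no -> aborted; garnet yes -> prepared

Answer: delta flint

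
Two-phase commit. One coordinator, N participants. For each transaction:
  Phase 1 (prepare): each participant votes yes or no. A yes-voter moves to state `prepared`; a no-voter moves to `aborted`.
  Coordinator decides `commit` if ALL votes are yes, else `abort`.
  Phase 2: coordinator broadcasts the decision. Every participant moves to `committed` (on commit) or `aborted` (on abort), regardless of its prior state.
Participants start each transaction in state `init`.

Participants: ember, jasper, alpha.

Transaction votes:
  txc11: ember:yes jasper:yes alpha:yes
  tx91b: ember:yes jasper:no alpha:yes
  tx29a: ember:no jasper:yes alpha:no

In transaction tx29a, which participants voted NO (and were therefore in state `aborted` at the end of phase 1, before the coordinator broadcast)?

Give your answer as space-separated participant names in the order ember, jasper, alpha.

Answer: ember alpha

Derivation:
Txn tx29a phase 1: ember no -> aborted; jasper yes -> prepared; alpha no -> aborted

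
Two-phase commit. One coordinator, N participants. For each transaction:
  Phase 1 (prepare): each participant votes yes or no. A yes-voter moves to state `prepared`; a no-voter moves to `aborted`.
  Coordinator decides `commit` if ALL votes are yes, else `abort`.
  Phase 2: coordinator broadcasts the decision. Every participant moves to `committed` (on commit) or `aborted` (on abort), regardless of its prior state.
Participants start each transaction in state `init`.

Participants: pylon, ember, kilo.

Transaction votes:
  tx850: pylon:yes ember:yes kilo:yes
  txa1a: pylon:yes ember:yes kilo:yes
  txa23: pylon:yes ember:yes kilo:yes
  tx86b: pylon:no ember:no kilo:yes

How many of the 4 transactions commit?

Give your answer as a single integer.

tx850: all yes -> commit (commits=1)
txa1a: all yes -> commit (commits=2)
txa23: all yes -> commit (commits=3)
tx86b: no from pylon, ember -> abort (commits=3)

Answer: 3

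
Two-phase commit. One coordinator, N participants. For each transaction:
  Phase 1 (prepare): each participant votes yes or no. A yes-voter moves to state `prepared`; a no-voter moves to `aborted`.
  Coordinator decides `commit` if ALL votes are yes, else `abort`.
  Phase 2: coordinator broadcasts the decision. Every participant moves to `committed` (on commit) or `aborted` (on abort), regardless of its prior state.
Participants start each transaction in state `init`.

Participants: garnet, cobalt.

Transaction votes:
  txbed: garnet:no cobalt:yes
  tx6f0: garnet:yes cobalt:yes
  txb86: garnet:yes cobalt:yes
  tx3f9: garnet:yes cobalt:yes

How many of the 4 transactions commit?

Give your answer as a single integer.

txbed: no from garnet -> abort (commits=0)
tx6f0: all yes -> commit (commits=1)
txb86: all yes -> commit (commits=2)
tx3f9: all yes -> commit (commits=3)

Answer: 3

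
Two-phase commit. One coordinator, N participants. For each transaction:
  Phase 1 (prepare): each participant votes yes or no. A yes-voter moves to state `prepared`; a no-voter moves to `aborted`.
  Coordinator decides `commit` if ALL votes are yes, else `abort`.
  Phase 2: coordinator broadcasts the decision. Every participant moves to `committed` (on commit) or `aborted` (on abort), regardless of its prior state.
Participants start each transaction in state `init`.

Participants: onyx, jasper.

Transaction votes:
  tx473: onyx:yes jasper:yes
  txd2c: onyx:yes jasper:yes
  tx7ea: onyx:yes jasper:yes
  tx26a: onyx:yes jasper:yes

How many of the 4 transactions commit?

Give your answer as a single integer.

Answer: 4

Derivation:
tx473: all yes -> commit (commits=1)
txd2c: all yes -> commit (commits=2)
tx7ea: all yes -> commit (commits=3)
tx26a: all yes -> commit (commits=4)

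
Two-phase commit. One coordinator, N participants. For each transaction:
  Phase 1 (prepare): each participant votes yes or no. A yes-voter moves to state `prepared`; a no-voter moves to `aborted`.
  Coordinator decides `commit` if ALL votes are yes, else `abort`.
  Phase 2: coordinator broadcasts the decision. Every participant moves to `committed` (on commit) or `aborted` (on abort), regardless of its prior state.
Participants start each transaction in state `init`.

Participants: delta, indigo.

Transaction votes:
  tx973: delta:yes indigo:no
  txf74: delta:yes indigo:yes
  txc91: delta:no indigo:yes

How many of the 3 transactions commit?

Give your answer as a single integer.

Answer: 1

Derivation:
tx973: no from indigo -> abort (commits=0)
txf74: all yes -> commit (commits=1)
txc91: no from delta -> abort (commits=1)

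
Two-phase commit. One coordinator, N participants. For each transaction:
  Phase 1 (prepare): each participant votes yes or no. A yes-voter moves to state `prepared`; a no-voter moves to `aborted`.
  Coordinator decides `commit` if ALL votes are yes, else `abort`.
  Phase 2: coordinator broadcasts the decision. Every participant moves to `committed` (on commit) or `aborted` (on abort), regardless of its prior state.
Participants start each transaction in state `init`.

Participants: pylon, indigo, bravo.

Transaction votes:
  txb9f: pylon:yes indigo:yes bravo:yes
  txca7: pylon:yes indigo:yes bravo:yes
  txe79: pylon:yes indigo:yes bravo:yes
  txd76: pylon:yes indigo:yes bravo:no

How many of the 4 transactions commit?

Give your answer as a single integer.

Answer: 3

Derivation:
txb9f: all yes -> commit (commits=1)
txca7: all yes -> commit (commits=2)
txe79: all yes -> commit (commits=3)
txd76: no from bravo -> abort (commits=3)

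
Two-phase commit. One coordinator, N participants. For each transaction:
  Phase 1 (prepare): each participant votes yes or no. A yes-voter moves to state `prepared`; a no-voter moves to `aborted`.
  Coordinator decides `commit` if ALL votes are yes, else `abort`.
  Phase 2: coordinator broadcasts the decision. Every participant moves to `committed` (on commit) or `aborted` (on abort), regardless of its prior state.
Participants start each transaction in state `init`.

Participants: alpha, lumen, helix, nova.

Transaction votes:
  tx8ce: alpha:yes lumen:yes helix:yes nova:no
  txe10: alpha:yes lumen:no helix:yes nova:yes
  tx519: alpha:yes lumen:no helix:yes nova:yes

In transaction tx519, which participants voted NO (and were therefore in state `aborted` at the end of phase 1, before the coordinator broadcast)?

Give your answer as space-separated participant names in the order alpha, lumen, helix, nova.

Answer: lumen

Derivation:
Txn tx519 phase 1: alpha yes -> prepared; lumen no -> aborted; helix yes -> prepared; nova yes -> prepared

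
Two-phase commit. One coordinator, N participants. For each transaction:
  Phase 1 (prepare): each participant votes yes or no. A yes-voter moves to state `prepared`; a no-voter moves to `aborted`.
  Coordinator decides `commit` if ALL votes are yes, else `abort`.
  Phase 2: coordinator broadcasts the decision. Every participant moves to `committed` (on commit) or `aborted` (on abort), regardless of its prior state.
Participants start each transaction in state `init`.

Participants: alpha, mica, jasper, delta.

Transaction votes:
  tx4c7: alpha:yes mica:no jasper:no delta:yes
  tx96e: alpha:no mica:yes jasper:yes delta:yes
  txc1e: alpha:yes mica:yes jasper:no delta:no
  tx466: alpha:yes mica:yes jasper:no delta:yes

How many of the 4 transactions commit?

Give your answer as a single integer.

tx4c7: no from mica, jasper -> abort (commits=0)
tx96e: no from alpha -> abort (commits=0)
txc1e: no from jasper, delta -> abort (commits=0)
tx466: no from jasper -> abort (commits=0)

Answer: 0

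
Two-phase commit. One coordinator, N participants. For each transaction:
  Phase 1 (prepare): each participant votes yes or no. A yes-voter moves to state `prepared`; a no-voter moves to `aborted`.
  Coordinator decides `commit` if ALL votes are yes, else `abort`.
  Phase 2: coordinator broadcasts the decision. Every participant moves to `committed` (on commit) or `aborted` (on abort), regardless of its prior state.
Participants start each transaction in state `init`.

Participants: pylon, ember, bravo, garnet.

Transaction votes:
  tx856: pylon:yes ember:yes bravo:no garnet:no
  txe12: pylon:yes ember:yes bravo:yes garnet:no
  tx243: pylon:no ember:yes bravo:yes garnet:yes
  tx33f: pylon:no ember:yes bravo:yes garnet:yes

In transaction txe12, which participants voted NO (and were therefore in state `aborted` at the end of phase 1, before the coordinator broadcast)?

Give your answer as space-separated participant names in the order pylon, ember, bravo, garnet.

Txn txe12 phase 1: pylon yes -> prepared; ember yes -> prepared; bravo yes -> prepared; garnet no -> aborted

Answer: garnet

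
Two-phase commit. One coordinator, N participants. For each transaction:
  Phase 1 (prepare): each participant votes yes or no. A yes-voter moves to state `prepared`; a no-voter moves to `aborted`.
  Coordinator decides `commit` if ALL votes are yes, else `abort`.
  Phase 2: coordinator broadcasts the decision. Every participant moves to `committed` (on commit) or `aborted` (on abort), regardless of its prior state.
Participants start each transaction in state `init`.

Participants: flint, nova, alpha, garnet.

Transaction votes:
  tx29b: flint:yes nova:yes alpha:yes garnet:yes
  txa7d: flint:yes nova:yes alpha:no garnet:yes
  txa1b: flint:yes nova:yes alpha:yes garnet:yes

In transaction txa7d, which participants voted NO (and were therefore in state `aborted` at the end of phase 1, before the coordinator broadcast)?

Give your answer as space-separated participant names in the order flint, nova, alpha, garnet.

Txn txa7d phase 1: flint yes -> prepared; nova yes -> prepared; alpha no -> aborted; garnet yes -> prepared

Answer: alpha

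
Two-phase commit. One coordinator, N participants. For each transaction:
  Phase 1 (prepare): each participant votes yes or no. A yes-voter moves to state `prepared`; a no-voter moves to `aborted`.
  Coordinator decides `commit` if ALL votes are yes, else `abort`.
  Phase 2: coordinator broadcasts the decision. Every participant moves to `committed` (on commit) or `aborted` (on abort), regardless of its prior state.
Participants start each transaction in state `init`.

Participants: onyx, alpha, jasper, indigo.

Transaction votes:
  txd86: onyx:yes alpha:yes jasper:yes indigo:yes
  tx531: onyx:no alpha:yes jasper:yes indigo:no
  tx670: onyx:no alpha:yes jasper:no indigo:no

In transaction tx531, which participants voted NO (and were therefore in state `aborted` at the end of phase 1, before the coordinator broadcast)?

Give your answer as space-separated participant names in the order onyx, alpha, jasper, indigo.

Answer: onyx indigo

Derivation:
Txn tx531 phase 1: onyx no -> aborted; alpha yes -> prepared; jasper yes -> prepared; indigo no -> aborted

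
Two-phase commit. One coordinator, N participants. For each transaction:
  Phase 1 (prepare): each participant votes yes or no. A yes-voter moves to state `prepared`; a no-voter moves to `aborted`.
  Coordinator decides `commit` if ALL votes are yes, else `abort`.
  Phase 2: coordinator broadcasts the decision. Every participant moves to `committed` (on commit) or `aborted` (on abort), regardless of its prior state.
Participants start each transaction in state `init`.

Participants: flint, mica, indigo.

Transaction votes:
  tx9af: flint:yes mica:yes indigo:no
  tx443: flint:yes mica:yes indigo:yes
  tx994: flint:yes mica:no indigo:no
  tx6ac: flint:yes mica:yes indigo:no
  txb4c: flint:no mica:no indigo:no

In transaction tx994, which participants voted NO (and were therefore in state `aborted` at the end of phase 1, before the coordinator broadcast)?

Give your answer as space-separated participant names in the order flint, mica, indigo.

Answer: mica indigo

Derivation:
Txn tx994 phase 1: flint yes -> prepared; mica no -> aborted; indigo no -> aborted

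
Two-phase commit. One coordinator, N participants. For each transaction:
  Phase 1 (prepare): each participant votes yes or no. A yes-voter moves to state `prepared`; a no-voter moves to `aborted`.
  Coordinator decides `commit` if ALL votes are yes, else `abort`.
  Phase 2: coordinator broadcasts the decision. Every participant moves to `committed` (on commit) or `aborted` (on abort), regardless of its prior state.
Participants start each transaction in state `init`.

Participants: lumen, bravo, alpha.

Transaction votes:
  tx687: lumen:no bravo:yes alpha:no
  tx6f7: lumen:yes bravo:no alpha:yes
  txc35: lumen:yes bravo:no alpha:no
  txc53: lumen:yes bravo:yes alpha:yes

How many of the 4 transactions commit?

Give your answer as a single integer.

Answer: 1

Derivation:
tx687: no from lumen, alpha -> abort (commits=0)
tx6f7: no from bravo -> abort (commits=0)
txc35: no from bravo, alpha -> abort (commits=0)
txc53: all yes -> commit (commits=1)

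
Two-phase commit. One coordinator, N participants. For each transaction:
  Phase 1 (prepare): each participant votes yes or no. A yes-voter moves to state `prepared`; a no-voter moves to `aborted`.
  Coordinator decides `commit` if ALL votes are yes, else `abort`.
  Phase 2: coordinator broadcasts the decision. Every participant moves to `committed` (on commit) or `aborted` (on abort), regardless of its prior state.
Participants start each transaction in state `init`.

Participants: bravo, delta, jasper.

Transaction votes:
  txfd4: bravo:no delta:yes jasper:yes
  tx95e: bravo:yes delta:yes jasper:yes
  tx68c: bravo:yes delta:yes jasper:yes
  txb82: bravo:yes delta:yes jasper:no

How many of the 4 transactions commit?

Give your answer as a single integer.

Answer: 2

Derivation:
txfd4: no from bravo -> abort (commits=0)
tx95e: all yes -> commit (commits=1)
tx68c: all yes -> commit (commits=2)
txb82: no from jasper -> abort (commits=2)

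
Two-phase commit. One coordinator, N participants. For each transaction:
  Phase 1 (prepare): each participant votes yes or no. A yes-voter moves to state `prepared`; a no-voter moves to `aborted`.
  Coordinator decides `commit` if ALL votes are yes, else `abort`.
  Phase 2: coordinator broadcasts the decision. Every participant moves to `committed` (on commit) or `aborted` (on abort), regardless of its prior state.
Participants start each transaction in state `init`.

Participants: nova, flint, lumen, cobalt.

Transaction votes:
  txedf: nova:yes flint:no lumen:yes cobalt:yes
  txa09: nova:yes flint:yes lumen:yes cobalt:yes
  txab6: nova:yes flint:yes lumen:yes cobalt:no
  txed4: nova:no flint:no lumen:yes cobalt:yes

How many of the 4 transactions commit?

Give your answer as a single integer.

txedf: no from flint -> abort (commits=0)
txa09: all yes -> commit (commits=1)
txab6: no from cobalt -> abort (commits=1)
txed4: no from nova, flint -> abort (commits=1)

Answer: 1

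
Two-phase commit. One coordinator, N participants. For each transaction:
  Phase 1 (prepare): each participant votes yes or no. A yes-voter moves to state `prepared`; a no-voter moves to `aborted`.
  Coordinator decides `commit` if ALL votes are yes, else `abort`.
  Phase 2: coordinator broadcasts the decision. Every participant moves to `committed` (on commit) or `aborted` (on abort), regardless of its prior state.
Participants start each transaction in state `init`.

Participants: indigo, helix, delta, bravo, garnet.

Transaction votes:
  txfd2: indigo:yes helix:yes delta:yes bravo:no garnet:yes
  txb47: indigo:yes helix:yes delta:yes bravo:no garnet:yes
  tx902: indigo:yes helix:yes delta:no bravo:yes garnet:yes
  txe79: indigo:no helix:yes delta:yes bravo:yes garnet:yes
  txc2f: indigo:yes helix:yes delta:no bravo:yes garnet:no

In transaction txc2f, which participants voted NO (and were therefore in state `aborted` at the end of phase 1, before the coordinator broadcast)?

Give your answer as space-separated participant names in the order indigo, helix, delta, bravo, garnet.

Answer: delta garnet

Derivation:
Txn txc2f phase 1: indigo yes -> prepared; helix yes -> prepared; delta no -> aborted; bravo yes -> prepared; garnet no -> aborted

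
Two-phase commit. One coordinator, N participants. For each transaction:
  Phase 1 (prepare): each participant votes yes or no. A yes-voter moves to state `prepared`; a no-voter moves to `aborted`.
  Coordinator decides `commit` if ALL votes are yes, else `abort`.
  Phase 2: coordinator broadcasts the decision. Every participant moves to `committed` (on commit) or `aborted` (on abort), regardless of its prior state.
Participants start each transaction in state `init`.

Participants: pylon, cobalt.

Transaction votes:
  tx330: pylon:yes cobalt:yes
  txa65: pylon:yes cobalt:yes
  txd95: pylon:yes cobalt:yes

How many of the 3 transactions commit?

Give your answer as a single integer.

Answer: 3

Derivation:
tx330: all yes -> commit (commits=1)
txa65: all yes -> commit (commits=2)
txd95: all yes -> commit (commits=3)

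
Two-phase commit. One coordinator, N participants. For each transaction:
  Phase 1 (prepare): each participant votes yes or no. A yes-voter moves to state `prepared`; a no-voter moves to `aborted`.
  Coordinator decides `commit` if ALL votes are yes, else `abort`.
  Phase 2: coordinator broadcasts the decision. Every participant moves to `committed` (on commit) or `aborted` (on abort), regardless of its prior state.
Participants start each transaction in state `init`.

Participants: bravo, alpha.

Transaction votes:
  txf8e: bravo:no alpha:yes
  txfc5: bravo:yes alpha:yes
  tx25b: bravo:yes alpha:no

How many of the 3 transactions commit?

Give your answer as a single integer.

txf8e: no from bravo -> abort (commits=0)
txfc5: all yes -> commit (commits=1)
tx25b: no from alpha -> abort (commits=1)

Answer: 1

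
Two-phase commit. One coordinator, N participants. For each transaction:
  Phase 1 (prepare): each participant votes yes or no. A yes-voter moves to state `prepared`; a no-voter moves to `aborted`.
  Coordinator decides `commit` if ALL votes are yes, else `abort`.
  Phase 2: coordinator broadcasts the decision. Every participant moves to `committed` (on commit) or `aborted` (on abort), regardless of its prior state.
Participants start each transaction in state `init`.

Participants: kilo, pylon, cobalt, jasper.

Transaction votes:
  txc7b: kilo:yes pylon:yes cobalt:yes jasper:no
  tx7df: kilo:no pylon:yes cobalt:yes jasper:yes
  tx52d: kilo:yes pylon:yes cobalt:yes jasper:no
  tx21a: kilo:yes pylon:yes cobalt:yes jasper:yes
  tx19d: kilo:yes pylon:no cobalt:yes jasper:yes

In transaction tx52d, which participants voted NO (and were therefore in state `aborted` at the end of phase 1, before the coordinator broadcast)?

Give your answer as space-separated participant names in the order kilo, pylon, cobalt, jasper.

Answer: jasper

Derivation:
Txn tx52d phase 1: kilo yes -> prepared; pylon yes -> prepared; cobalt yes -> prepared; jasper no -> aborted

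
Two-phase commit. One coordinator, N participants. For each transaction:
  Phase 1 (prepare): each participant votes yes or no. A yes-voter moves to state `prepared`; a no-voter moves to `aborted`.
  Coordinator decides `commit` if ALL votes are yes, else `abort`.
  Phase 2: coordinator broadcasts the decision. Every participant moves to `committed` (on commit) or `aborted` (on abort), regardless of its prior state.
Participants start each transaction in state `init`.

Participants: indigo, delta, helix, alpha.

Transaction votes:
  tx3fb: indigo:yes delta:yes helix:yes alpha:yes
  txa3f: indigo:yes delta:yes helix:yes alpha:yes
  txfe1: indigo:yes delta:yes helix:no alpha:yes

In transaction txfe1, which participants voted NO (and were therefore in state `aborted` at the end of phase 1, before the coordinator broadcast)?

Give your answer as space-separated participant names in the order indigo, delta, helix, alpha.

Answer: helix

Derivation:
Txn txfe1 phase 1: indigo yes -> prepared; delta yes -> prepared; helix no -> aborted; alpha yes -> prepared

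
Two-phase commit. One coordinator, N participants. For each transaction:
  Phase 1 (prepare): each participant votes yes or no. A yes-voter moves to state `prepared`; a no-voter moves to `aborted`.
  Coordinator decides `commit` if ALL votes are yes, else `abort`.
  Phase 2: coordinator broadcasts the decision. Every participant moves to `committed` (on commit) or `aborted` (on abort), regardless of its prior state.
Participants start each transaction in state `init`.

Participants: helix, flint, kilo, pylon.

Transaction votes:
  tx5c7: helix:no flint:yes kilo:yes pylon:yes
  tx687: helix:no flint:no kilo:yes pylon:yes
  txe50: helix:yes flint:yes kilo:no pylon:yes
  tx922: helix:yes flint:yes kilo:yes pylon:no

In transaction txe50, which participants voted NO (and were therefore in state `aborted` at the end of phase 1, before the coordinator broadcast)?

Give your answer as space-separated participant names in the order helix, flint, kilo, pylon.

Answer: kilo

Derivation:
Txn txe50 phase 1: helix yes -> prepared; flint yes -> prepared; kilo no -> aborted; pylon yes -> prepared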